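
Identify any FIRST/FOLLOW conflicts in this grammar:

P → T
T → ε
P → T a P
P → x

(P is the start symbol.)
A FIRST/FOLLOW conflict occurs when a non-terminal N has a nullable alternative N → β (β ⇒* ε) and another alternative N → α with FIRST(α) ∩ FOLLOW(N) ≠ ∅: on such a lookahead the parser cannot decide between expanding α and letting N vanish via β.

Nullable non-terminals: P, T.
FIRST sets used below: FIRST(T) = { ε }

P: nullable alternative(s) P → T; FOLLOW(P) = { $ }
  P → T: FIRST \ {ε} = { } — this is the only nullable alternative, skip
  P → T a P: FIRST \ {ε} = { 'a' } — disjoint from FOLLOW(P)
  P → x: FIRST \ {ε} = { 'x' } — disjoint from FOLLOW(P)
T has a nullable alternative but only one production, so nothing to check.

No FIRST/FOLLOW conflicts found.

Answer: No FIRST/FOLLOW conflicts.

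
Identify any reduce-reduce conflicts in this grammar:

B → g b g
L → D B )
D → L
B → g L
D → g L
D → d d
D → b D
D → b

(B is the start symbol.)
Yes — I4: [B → g L .] vs [D → L .]; I8: [D → L .] vs [D → g L .]

A reduce-reduce conflict occurs when an LR(0) state has two complete items [A → α .] and [B → β .] — both call for a reduction, and with no lookahead the parser cannot choose between them.

Augment with B' → B and build the canonical LR(0) collection (I0 = CLOSURE({[B' → . B]}), then GOTO on every symbol after a dot until no new states appear). It has 16 states:
  I0: { [B → . g L], [B → . g b g], [B' → . B] }  — shift
  I1: { [B' → B .] }  — accept
  I2: { [B → g . L], [B → g . b g], [D → . L], [D → . b D], [D → . b], [D → . d d], [D → . g L], [L → . D B )] }  — shift
  I3: { [B → . g L], [B → . g b g], [L → D . B )] }  — shift
  I4: { [B → g L .], [D → L .] }  — 2 reduces
  I5: { [B → g b . g], [D → . L], [D → . b D], [D → . b], [D → . d d], [D → . g L], [D → b . D], [D → b .], [L → . D B )] }  — shift, reduce
  I6: { [D → d . d] }  — shift
  I7: { [D → . L], [D → . b D], [D → . b], [D → . d d], [D → . g L], [D → g . L], [L → . D B )] }  — shift
  I8: { [D → L .], [D → g L .] }  — 2 reduces
  I9: { [D → . L], [D → . b D], [D → . b], [D → . d d], [D → . g L], [D → b . D], [D → b .], [L → . D B )] }  — shift, reduce
  I10: { [B → . g L], [B → . g b g], [D → b D .], [L → D . B )] }  — shift, reduce
  I11: { [D → L .] }  — reduce
  I12: { [L → D B . )] }  — shift
  I13: { [L → D B ) .] }  — reduce
  I14: { [D → d d .] }  — reduce
  I15: { [B → g b g .], [D → . L], [D → . b D], [D → . b], [D → . d d], [D → . g L], [D → g . L], [L → . D B )] }  — shift, reduce

I4 contains complete items [B → g L .], [D → L .] — reduce-reduce conflict.
I8 contains complete items [D → L .], [D → g L .] — reduce-reduce conflict.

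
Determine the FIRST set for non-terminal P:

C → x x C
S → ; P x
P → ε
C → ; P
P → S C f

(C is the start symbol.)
{ ';', ε }

FIRST sets of the other non-terminals involved (by the same procedure, iterated to a fixed point):
  FIRST(S) = { ';' }

From P → ε:
  - ε-production, so ε ∈ FIRST(P)
From P → S C f:
  - S is a non-terminal: add FIRST(S) \ {ε} = { ';' }
    S is not nullable, so stop

Collecting: FIRST(P) = { ';', ε }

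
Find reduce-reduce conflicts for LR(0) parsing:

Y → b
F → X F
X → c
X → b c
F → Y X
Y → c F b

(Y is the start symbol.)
No reduce-reduce conflicts

A reduce-reduce conflict occurs when an LR(0) state has two complete items [A → α .] and [B → β .] — both call for a reduction, and with no lookahead the parser cannot choose between them.

Augment with Y' → Y and build the canonical LR(0) collection (I0 = CLOSURE({[Y' → . Y]}), then GOTO on every symbol after a dot until no new states appear). It has 15 states:
  I0: { [Y → . b], [Y → . c F b], [Y' → . Y] }  — shift
  I1: { [Y' → Y .] }  — accept
  I2: { [Y → b .] }  — reduce
  I3: { [F → . X F], [F → . Y X], [X → . b c], [X → . c], [Y → . b], [Y → . c F b], [Y → c . F b] }  — shift
  I4: { [Y → c F . b] }  — shift
  I5: { [F → . X F], [F → . Y X], [F → X . F], [X → . b c], [X → . c], [Y → . b], [Y → . c F b] }  — shift
  I6: { [F → Y . X], [X → . b c], [X → . c] }  — shift
  I7: { [X → b . c], [Y → b .] }  — shift, reduce
  I8: { [F → . X F], [F → . Y X], [X → . b c], [X → . c], [X → c .], [Y → . b], [Y → . c F b], [Y → c . F b] }  — shift, reduce
  I9: { [X → b c .] }  — reduce
  I10: { [F → Y X .] }  — reduce
  I11: { [X → b . c] }  — shift
  I12: { [X → c .] }  — reduce
  I13: { [F → X F .] }  — reduce
  I14: { [Y → c F b .] }  — reduce

No state contains more than one complete item.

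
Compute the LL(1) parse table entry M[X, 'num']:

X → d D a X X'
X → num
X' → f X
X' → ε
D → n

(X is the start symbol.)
X → num

To find M[X, 'num'], we find productions for X where 'num' is in the predict set (PREDICT(N → α) = (FIRST(α) \ {ε}) ∪ (FOLLOW(N) if α ⇒* ε)).

X → d D a X X': PREDICT = { 'd' }
X → num: PREDICT = { 'num' }
  'num' is in predict set, so this production goes in M[X, 'num']

M[X, 'num'] = X → num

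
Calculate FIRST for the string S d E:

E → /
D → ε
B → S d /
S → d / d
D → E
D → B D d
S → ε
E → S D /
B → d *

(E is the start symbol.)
{ 'd' }

FIRST sets of the non-terminals involved (from the grammar, by fixed-point iteration):
  FIRST(S) = { 'd', ε }

To compute FIRST(S d E), process the symbols left to right:
Symbol S is a non-terminal. Add FIRST(S) \ {ε} = { 'd' }
S is nullable (ε ∈ FIRST(S)), continue to the next symbol.
Symbol d is a terminal. Add 'd' and stop.
FIRST(S d E) = { 'd' }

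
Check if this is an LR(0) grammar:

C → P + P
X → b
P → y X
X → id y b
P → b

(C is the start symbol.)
Augment with C' → C and build the canonical LR(0) collection (I0 = CLOSURE({[C' → . C]}), then GOTO on every symbol after a dot until no new states appear). It has 12 states:
  I0: { [C → . P + P], [C' → . C], [P → . b], [P → . y X] }  — shift
  I1: { [C' → C .] }  — accept
  I2: { [C → P . + P] }  — shift
  I3: { [P → b .] }  — reduce
  I4: { [P → y . X], [X → . b], [X → . id y b] }  — shift
  I5: { [P → y X .] }  — reduce
  I6: { [X → b .] }  — reduce
  I7: { [X → id . y b] }  — shift
  I8: { [X → id y . b] }  — shift
  I9: { [X → id y b .] }  — reduce
  I10: { [C → P + . P], [P → . b], [P → . y X] }  — shift
  I11: { [C → P + P .] }  — reduce

Every state is either a pure shift/goto state or contains exactly one complete item and nothing to shift — no conflicts. The grammar is LR(0).

Answer: Yes, the grammar is LR(0)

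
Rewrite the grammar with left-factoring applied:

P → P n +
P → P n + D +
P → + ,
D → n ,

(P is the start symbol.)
Left-factoring transforms A → αβ₁ | αβ₂ into A → αA' and A' → β₁ | β₂
(α is the longest common prefix among the alternatives). Repeat until
no nonterminal has two alternatives with a common prefix.

Round 1: P has alternatives sharing prefix 'P n +'. Introduce P': P → P n + P'
  Add: P' → ε
  Add: P' → D +

No remaining common prefixes — done.

Resulting grammar:
P → P n + P'
P' → ε
P' → D +
P → + ,
D → n ,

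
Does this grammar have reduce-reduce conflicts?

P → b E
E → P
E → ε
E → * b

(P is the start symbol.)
No reduce-reduce conflicts

A reduce-reduce conflict occurs when an LR(0) state has two complete items [A → α .] and [B → β .] — both call for a reduction, and with no lookahead the parser cannot choose between them.

Augment with P' → P and build the canonical LR(0) collection (I0 = CLOSURE({[P' → . P]}), then GOTO on every symbol after a dot until no new states appear). It has 7 states:
  I0: { [P → . b E], [P' → . P] }  — shift
  I1: { [P' → P .] }  — accept
  I2: { [E → . * b], [E → . P], [E → .], [P → . b E], [P → b . E] }  — shift, reduce
  I3: { [E → * . b] }  — shift
  I4: { [P → b E .] }  — reduce
  I5: { [E → P .] }  — reduce
  I6: { [E → * b .] }  — reduce

No state contains more than one complete item.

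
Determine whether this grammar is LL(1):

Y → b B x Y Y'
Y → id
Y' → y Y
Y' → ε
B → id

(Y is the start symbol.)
No. Predict set conflict for Y': { 'y' }

A grammar is LL(1) if for each non-terminal N with multiple productions, the predict sets of those productions are pairwise disjoint, where PREDICT(N → α) = (FIRST(α) \ {ε}) ∪ (FOLLOW(N) if α ⇒* ε).

Relevant sets:
  FOLLOW(Y') = { $, 'y' }

For Y:
  PREDICT(Y → b B x Y Y') = { 'b' }
  PREDICT(Y → id) = { 'id' }
For Y':
  PREDICT(Y' → y Y) = { 'y' }
  PREDICT(Y' → ε) = { $, 'y' }
B has a single production, so nothing to check there.

Conflict found: Predict set conflict for Y': { 'y' }
The grammar is NOT LL(1).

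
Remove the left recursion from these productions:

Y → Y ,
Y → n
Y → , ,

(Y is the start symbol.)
Y → n Y'
Y → , , Y'
Y' → , Y'
Y' → ε

Y is directly left-recursive. The standard transformation for
  A → A α₁ | ... | A α_m | β₁ | ... | β_n
is
  A  → β₁ A' | ... | β_n A'
  A' → α₁ A' | ... | α_m A' | ε

Y → n becomes Y → n Y'
Y → , , becomes Y → , , Y'
Y → Y , becomes Y' → , Y'
Add Y' → ε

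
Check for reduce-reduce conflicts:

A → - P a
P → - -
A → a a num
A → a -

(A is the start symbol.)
A reduce-reduce conflict occurs when an LR(0) state has two complete items [A → α .] and [B → β .] — both call for a reduction, and with no lookahead the parser cannot choose between them.

Augment with A' → A and build the canonical LR(0) collection (I0 = CLOSURE({[A' → . A]}), then GOTO on every symbol after a dot until no new states appear). It has 11 states:
  I0: { [A → . - P a], [A → . a -], [A → . a a num], [A' → . A] }  — shift
  I1: { [A → - . P a], [P → . - -] }  — shift
  I2: { [A' → A .] }  — accept
  I3: { [A → a . -], [A → a . a num] }  — shift
  I4: { [A → a - .] }  — reduce
  I5: { [A → a a . num] }  — shift
  I6: { [A → a a num .] }  — reduce
  I7: { [P → - . -] }  — shift
  I8: { [A → - P . a] }  — shift
  I9: { [A → - P a .] }  — reduce
  I10: { [P → - - .] }  — reduce

No state contains more than one complete item.

Answer: No reduce-reduce conflicts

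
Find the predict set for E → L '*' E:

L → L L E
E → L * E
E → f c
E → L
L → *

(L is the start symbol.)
PREDICT(E → L '*' E) = (FIRST(RHS) \ {ε}) ∪ (FOLLOW(E) if ε ∈ FIRST(RHS), i.e. RHS ⇒* ε)
FIRST(L) = { '*' }
FIRST(L '*' E) = { '*' }
ε ∉ FIRST(L '*' E), so FOLLOW(E) is not added.
PREDICT(E → L '*' E) = { '*' }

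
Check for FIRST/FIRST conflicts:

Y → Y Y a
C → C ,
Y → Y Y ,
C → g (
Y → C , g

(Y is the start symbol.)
Yes. Y → Y Y a / Y → Y Y ',' on { 'g' }; Y → Y Y a / Y → C ',' g on { 'g' }; Y → Y Y ',' / Y → C ',' g on { 'g' }; C → C ',' / C → g '(' on { 'g' }

A FIRST/FIRST conflict occurs when two productions N → α and N → β for the same non-terminal have FIRST(α) ∩ FIRST(β) ≠ ∅ (with ε ∈ FIRST of a nullable right-hand side, so two nullable alternatives also conflict).

FIRST sets of the non-terminals at (or reachable through a nullable prefix from) the front of some alternative:
  FIRST(Y) = { 'g' }
  FIRST(C) = { 'g' }

Productions for Y:
  Y → Y Y a: FIRST = { 'g' }
  Y → Y Y ,: FIRST = { 'g' }
  Y → C , g: FIRST = { 'g' }
Productions for C:
  C → C ,: FIRST = { 'g' }
  C → g (: FIRST = { 'g' }

Conflict for Y: Y → Y Y a and Y → Y Y ,
  Overlap: { 'g' }
Conflict for Y: Y → Y Y a and Y → C , g
  Overlap: { 'g' }
Conflict for Y: Y → Y Y , and Y → C , g
  Overlap: { 'g' }
Conflict for C: C → C , and C → g (
  Overlap: { 'g' }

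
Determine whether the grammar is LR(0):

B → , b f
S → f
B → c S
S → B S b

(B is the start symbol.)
A grammar is LR(0) if no state in the canonical LR(0) collection has:
  - both a shift item (dot before a terminal) and a complete item (shift-reduce conflict), or
  - two or more complete items (reduce-reduce conflict; the accept item [B' → B .] counts as a complete item here).

Augment with B' → B and build the canonical LR(0) collection (I0 = CLOSURE({[B' → . B]}), then GOTO on every symbol after a dot until no new states appear). It has 11 states:
  I0: { [B → . , b f], [B → . c S], [B' → . B] }  — shift
  I1: { [B → , . b f] }  — shift
  I2: { [B' → B .] }  — accept
  I3: { [B → . , b f], [B → . c S], [B → c . S], [S → . B S b], [S → . f] }  — shift
  I4: { [B → . , b f], [B → . c S], [S → . B S b], [S → . f], [S → B . S b] }  — shift
  I5: { [B → c S .] }  — reduce
  I6: { [S → f .] }  — reduce
  I7: { [S → B S . b] }  — shift
  I8: { [S → B S b .] }  — reduce
  I9: { [B → , b . f] }  — shift
  I10: { [B → , b f .] }  — reduce

Every state is either a pure shift/goto state or contains exactly one complete item and nothing to shift — no conflicts. The grammar is LR(0).

Answer: Yes, the grammar is LR(0)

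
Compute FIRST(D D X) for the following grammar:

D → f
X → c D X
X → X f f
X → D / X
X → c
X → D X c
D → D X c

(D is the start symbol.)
FIRST sets of the non-terminals involved (from the grammar, by fixed-point iteration):
  FIRST(D) = { 'f' }

To compute FIRST(D D X), process the symbols left to right:
Symbol D is a non-terminal. Add FIRST(D) \ {ε} = { 'f' }
D is not nullable (ε ∉ FIRST(D)), so stop here.
FIRST(D D X) = { 'f' }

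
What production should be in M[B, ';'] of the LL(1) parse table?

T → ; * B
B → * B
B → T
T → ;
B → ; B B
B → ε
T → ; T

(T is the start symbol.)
To find M[B, ';'], we find productions for B where ';' is in the predict set (PREDICT(N → α) = (FIRST(α) \ {ε}) ∪ (FOLLOW(N) if α ⇒* ε)).

Relevant sets:
  FIRST(T) = { ';' }
  FOLLOW(B) = { $, '*', ';' }

B → * B: PREDICT = { '*' }
B → T: PREDICT = { ';' }
  ';' is in predict set, so this production goes in M[B, ';']
B → ; B B: PREDICT = { ';' }
  ';' is in predict set, so this production goes in M[B, ';']
B → ε: PREDICT = { $, '*', ';' }
  ';' is in predict set, so this production goes in M[B, ';']

M[B, ';'] = B → T, B → ; B B, B → ε  (a multiply-defined cell — the grammar is not LL(1))

Answer: B → T, B → ; B B, B → ε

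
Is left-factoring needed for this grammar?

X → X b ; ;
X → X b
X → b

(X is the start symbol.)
Yes, X has productions with common prefix 'X b'

Left-factoring is needed when two productions for the same non-terminal
share a common prefix on the right-hand side.

Productions for X:
  X → X b ; ;
  X → X b
  X → b

Found common prefix 'X b' in productions for X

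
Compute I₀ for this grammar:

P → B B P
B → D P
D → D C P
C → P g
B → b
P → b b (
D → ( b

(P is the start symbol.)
First, augment the grammar with P' → P
I₀ = CLOSURE({ [P' → . P] }):
  [P' → . P] has the dot before P: add [P → . B B P], [P → . b b (]
  [P → . B B P] has the dot before B: add [B → . D P], [B → . b]
  [B → . D P] has the dot before D: add [D → . D C P], [D → . ( b]
No further items can be added.

I₀ = { [B → . D P], [B → . b], [D → . ( b], [D → . D C P], [P → . B B P], [P → . b b (], [P' → . P] }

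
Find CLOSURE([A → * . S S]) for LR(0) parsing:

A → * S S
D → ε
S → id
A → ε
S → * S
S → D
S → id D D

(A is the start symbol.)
To compute CLOSURE, for each item [A → α.Bβ] where B is a non-terminal, add [B → .γ] for all productions B → γ; repeat for the newly added items until nothing changes.

Start with: [A → * . S S]
  [A → * . S S] has the dot before S: add [S → . id], [S → . * S], [S → . D], [S → . id D D]
  [S → . D] has the dot before D: add [D → .]
No further items can be added.

CLOSURE = { [A → * . S S], [D → .], [S → . * S], [S → . D], [S → . id D D], [S → . id] }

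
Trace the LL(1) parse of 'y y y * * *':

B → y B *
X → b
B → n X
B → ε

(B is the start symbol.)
Stack is shown with the top on the left.

Stack        Input          Action
----------------------------------
B $          y y y * * * $  output B → y B *
y B * $      y y y * * * $  match 'y'
B * $        y y * * * $    output B → y B *
y B * * $    y y * * * $    match 'y'
B * * $      y * * * $      output B → y B *
y B * * * $  y * * * $      match 'y'
B * * * $    * * * $        output B → ε
* * * $      * * * $        match '*'
* * $        * * $          match '*'
* $          * $            match '*'
$            $              accept

The string is accepted.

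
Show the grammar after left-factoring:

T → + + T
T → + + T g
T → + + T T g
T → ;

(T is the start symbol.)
T → + + T T'
T' → ε
T' → g
T' → T g
T → ;

Left-factoring transforms A → αβ₁ | αβ₂ into A → αA' and A' → β₁ | β₂
(α is the longest common prefix among the alternatives). Repeat until
no nonterminal has two alternatives with a common prefix.

Round 1: T has alternatives sharing prefix '+ + T'. Introduce T': T → + + T T'
  Add: T' → ε
  Add: T' → g
  Add: T' → T g

No remaining common prefixes — done.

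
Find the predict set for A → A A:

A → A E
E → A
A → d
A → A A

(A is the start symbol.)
PREDICT(A → A A) = (FIRST(RHS) \ {ε}) ∪ (FOLLOW(A) if ε ∈ FIRST(RHS), i.e. RHS ⇒* ε)
FIRST(A) = { 'd' }
FIRST(A A) = { 'd' }
ε ∉ FIRST(A A), so FOLLOW(A) is not added.
PREDICT(A → A A) = { 'd' }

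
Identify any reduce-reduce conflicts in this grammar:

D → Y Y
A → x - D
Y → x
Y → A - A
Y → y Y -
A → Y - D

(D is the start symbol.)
No reduce-reduce conflicts

Augment with D' → D and build the canonical LR(0) collection (I0 = CLOSURE({[D' → . D]}), then GOTO on every symbol after a dot until no new states appear). It has 16 states:
  I0: { [A → . Y - D], [A → . x - D], [D → . Y Y], [D' → . D], [Y → . A - A], [Y → . x], [Y → . y Y -] }  — shift
  I1: { [Y → A . - A] }  — shift
  I2: { [D' → D .] }  — accept
  I3: { [A → . Y - D], [A → . x - D], [A → Y . - D], [D → Y . Y], [Y → . A - A], [Y → . x], [Y → . y Y -] }  — shift
  I4: { [A → x . - D], [Y → x .] }  — shift, reduce
  I5: { [A → . Y - D], [A → . x - D], [Y → . A - A], [Y → . x], [Y → . y Y -], [Y → y . Y -] }  — shift
  I6: { [A → Y . - D], [Y → y Y . -] }  — shift
  I7: { [A → . Y - D], [A → . x - D], [A → Y - . D], [D → . Y Y], [Y → . A - A], [Y → . x], [Y → . y Y -], [Y → y Y - .] }  — shift, reduce
  I8: { [A → Y - D .] }  — reduce
  I9: { [A → . Y - D], [A → . x - D], [A → x - . D], [D → . Y Y], [Y → . A - A], [Y → . x], [Y → . y Y -] }  — shift
  I10: { [A → x - D .] }  — reduce
  I11: { [A → . Y - D], [A → . x - D], [A → Y - . D], [D → . Y Y], [Y → . A - A], [Y → . x], [Y → . y Y -] }  — shift
  I12: { [A → Y . - D], [D → Y Y .] }  — shift, reduce
  I13: { [A → . Y - D], [A → . x - D], [Y → . A - A], [Y → . x], [Y → . y Y -], [Y → A - . A] }  — shift
  I14: { [Y → A - A .], [Y → A . - A] }  — shift, reduce
  I15: { [A → Y . - D] }  — shift

No state contains more than one complete item.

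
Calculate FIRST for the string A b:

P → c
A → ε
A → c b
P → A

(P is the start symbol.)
FIRST sets of the non-terminals involved (from the grammar, by fixed-point iteration):
  FIRST(A) = { 'c', ε }

To compute FIRST(A b), process the symbols left to right:
Symbol A is a non-terminal. Add FIRST(A) \ {ε} = { 'c' }
A is nullable (ε ∈ FIRST(A)), continue to the next symbol.
Symbol b is a terminal. Add 'b' and stop.
FIRST(A b) = { 'b', 'c' }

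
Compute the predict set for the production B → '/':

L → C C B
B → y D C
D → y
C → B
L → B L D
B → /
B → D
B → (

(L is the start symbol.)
PREDICT(B → '/') = (FIRST(RHS) \ {ε}) ∪ (FOLLOW(B) if ε ∈ FIRST(RHS), i.e. RHS ⇒* ε)
FIRST('/') = { '/' }
ε ∉ FIRST('/'), so FOLLOW(B) is not added.
PREDICT(B → '/') = { '/' }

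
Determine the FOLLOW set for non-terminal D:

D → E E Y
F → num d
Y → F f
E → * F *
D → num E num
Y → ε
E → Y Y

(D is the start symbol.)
{ $ }

D is the start symbol, so $ ∈ FOLLOW(D).
D does not occur on any right-hand side.

Taking the union: FOLLOW(D) = { $ }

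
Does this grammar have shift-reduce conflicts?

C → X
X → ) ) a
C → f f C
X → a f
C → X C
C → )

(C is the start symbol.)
A shift-reduce conflict occurs when an LR(0) state has both:
  - a complete (reduce) item [A → α .] (dot at the end), and
  - a shift item [B → β . c γ] (dot before a terminal).

Augment with C' → C and build the canonical LR(0) collection (I0 = CLOSURE({[C' → . C]}), then GOTO on every symbol after a dot until no new states appear). It has 12 states:
  I0: { [C → . )], [C → . X C], [C → . X], [C → . f f C], [C' → . C], [X → . ) ) a], [X → . a f] }  — shift
  I1: { [C → ) .], [X → ) . ) a] }  — shift, reduce
  I2: { [C' → C .] }  — accept
  I3: { [C → . )], [C → . X C], [C → . X], [C → . f f C], [C → X . C], [C → X .], [X → . ) ) a], [X → . a f] }  — shift, reduce
  I4: { [X → a . f] }  — shift
  I5: { [C → f . f C] }  — shift
  I6: { [C → . )], [C → . X C], [C → . X], [C → . f f C], [C → f f . C], [X → . ) ) a], [X → . a f] }  — shift
  I7: { [C → f f C .] }  — reduce
  I8: { [X → a f .] }  — reduce
  I9: { [C → X C .] }  — reduce
  I10: { [X → ) ) . a] }  — shift
  I11: { [X → ) ) a .] }  — reduce

I1 contains reduce item [C → ) .] and shift item [X → ) . ) a] — shift-reduce conflict.
I3 contains reduce item [C → X .] and shift items [C → . )], [C → . f f C], [X → . ) ) a], [X → . a f] — shift-reduce conflict.

Answer: Yes — I1: [C → ) .] vs [X → ) . ) a]; I3: [C → X .] vs [C → . )]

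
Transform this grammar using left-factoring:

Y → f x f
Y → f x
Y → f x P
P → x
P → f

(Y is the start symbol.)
Y → f x Y'
Y' → f
Y' → ε
Y' → P
P → x
P → f

Left-factoring transforms A → αβ₁ | αβ₂ into A → αA' and A' → β₁ | β₂
(α is the longest common prefix among the alternatives). Repeat until
no nonterminal has two alternatives with a common prefix.

Round 1: Y has alternatives sharing prefix 'f x'. Introduce Y': Y → f x Y'
  Add: Y' → f
  Add: Y' → ε
  Add: Y' → P

No remaining common prefixes — done.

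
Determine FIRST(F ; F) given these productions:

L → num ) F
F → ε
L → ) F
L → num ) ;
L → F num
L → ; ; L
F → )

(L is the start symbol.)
{ ')', ';' }

FIRST sets of the non-terminals involved (from the grammar, by fixed-point iteration):
  FIRST(F) = { ')', ε }

To compute FIRST(F ; F), process the symbols left to right:
Symbol F is a non-terminal. Add FIRST(F) \ {ε} = { ')' }
F is nullable (ε ∈ FIRST(F)), continue to the next symbol.
Symbol ; is a terminal. Add ';' and stop.
FIRST(F ; F) = { ')', ';' }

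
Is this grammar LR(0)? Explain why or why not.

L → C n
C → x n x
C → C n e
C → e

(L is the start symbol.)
Augment with L' → L and build the canonical LR(0) collection (I0 = CLOSURE({[L' → . L]}), then GOTO on every symbol after a dot until no new states appear). It has 9 states:
  I0: { [C → . C n e], [C → . e], [C → . x n x], [L → . C n], [L' → . L] }  — shift
  I1: { [C → C . n e], [L → C . n] }  — shift
  I2: { [L' → L .] }  — accept
  I3: { [C → e .] }  — reduce
  I4: { [C → x . n x] }  — shift
  I5: { [C → x n . x] }  — shift
  I6: { [C → x n x .] }  — reduce
  I7: { [C → C n . e], [L → C n .] }  — shift, reduce
  I8: { [C → C n e .] }  — reduce

Conflict in state I7:
  Shift-reduce conflict between [L → C n .] and [C → C n . e]
So the grammar is NOT LR(0).

Answer: No. Shift-reduce conflict between [L → C n .] and [C → C n . e]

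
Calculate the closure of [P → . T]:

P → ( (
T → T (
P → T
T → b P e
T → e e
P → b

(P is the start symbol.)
{ [P → . T], [T → . T (], [T → . b P e], [T → . e e] }

To compute CLOSURE, for each item [A → α.Bβ] where B is a non-terminal, add [B → .γ] for all productions B → γ; repeat for the newly added items until nothing changes.

Start with: [P → . T]
  [P → . T] has the dot before T: add [T → . T (], [T → . b P e], [T → . e e]
No further items can be added.

CLOSURE = { [P → . T], [T → . T (], [T → . b P e], [T → . e e] }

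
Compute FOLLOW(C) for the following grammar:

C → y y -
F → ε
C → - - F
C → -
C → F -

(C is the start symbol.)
{ $ }

To compute FOLLOW(C), find every occurrence of C on a right-hand side N → α C β: add FIRST(β) \ {ε}, and if β is empty or nullable also add FOLLOW(N). Iterate to a fixed point.

C is the start symbol, so $ ∈ FOLLOW(C).
C does not occur on any right-hand side.

Taking the union: FOLLOW(C) = { $ }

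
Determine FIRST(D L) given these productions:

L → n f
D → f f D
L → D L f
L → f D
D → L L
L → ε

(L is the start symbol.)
FIRST sets of the non-terminals involved (from the grammar, by fixed-point iteration):
  FIRST(D) = { 'f', 'n', ε }
  FIRST(L) = { 'f', 'n', ε }

To compute FIRST(D L), process the symbols left to right:
Symbol D is a non-terminal. Add FIRST(D) \ {ε} = { 'f', 'n' }
D is nullable (ε ∈ FIRST(D)), continue to the next symbol.
Symbol L is a non-terminal. Add FIRST(L) \ {ε} = { 'f', 'n' }
L is nullable (ε ∈ FIRST(L)), continue to the next symbol.
All symbols are nullable, so ε is in the result.
FIRST(D L) = { 'f', 'n', ε }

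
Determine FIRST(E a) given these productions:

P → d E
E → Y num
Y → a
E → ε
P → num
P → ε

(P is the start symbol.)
{ 'a' }

FIRST sets of the non-terminals involved (from the grammar, by fixed-point iteration):
  FIRST(E) = { 'a', ε }

To compute FIRST(E a), process the symbols left to right:
Symbol E is a non-terminal. Add FIRST(E) \ {ε} = { 'a' }
E is nullable (ε ∈ FIRST(E)), continue to the next symbol.
Symbol a is a terminal. Add 'a' and stop.
FIRST(E a) = { 'a' }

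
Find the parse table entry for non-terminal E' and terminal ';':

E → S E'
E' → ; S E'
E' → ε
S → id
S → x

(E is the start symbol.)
To find M[E', ';'], we find productions for E' where ';' is in the predict set (PREDICT(N → α) = (FIRST(α) \ {ε}) ∪ (FOLLOW(N) if α ⇒* ε)).

Relevant sets:
  FOLLOW(E') = { $ }

E' → ; S E': PREDICT = { ';' }
  ';' is in predict set, so this production goes in M[E', ';']
E' → ε: PREDICT = { $ }

M[E', ';'] = E' → ; S E'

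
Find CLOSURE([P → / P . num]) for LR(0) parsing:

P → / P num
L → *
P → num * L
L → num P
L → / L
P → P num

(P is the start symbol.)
Start with: [P → / P . num]
The dot precedes the terminal num, so nothing is added.

CLOSURE = { [P → / P . num] }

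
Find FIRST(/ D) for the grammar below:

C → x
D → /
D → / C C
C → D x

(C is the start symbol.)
{ '/' }

To compute FIRST(/ D), process the symbols left to right:
Symbol / is a terminal. Add '/' and stop.
FIRST(/ D) = { '/' }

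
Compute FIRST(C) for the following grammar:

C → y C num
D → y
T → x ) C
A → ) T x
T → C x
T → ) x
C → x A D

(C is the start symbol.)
{ 'x', 'y' }

To compute FIRST(C), examine every production with C on the left-hand side, reading each right-hand side left to right until a non-nullable symbol is reached.

From C → y C num:
  - y is a terminal: add 'y' and stop
From C → x A D:
  - x is a terminal: add 'x' and stop

Collecting: FIRST(C) = { 'x', 'y' }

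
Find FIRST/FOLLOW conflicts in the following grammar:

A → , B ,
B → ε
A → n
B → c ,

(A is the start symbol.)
No FIRST/FOLLOW conflicts.

A FIRST/FOLLOW conflict occurs when a non-terminal N has a nullable alternative N → β (β ⇒* ε) and another alternative N → α with FIRST(α) ∩ FOLLOW(N) ≠ ∅: on such a lookahead the parser cannot decide between expanding α and letting N vanish via β.

Nullable non-terminals: B.

B: nullable alternative(s) B → ε; FOLLOW(B) = { ',' }
  B → ε: FIRST \ {ε} = { } — this is the only nullable alternative, skip
  B → c ,: FIRST \ {ε} = { 'c' } — disjoint from FOLLOW(B)

A has no nullable alternative, so no FIRST/FOLLOW check is needed there.

No FIRST/FOLLOW conflicts found.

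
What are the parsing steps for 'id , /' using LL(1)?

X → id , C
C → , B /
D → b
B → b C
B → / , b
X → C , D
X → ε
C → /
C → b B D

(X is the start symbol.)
LL(1) parsing maintains a stack (initially the start symbol over $) and the input. At each step: if the stack top is a terminal, match it against the current input token; if it is a non-terminal N, replace it with the RHS of M[N, lookahead] (the unique production whose predict set contains the lookahead).

Stack is shown with the top on the left.

Stack     Input     Action
--------------------------
X $       id , / $  output X → id , C
id , C $  id , / $  match 'id'
, C $     , / $     match ','
C $       / $       output C → /
/ $       / $       match '/'
$         $         accept

The string is accepted.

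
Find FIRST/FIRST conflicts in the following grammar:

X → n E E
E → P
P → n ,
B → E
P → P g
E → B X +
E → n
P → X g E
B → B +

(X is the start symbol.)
A FIRST/FIRST conflict occurs when two productions N → α and N → β for the same non-terminal have FIRST(α) ∩ FIRST(β) ≠ ∅ (with ε ∈ FIRST of a nullable right-hand side, so two nullable alternatives also conflict).

FIRST sets of the non-terminals at (or reachable through a nullable prefix from) the front of some alternative:
  FIRST(P) = { 'n' }
  FIRST(B) = { 'n' }
  FIRST(X) = { 'n' }
  FIRST(E) = { 'n' }

Productions for E:
  E → P: FIRST = { 'n' }
  E → B X +: FIRST = { 'n' }
  E → n: FIRST = { 'n' }
Productions for P:
  P → n ,: FIRST = { 'n' }
  P → P g: FIRST = { 'n' }
  P → X g E: FIRST = { 'n' }
Productions for B:
  B → E: FIRST = { 'n' }
  B → B +: FIRST = { 'n' }
X has only one production, so no FIRST/FIRST conflict is possible there.

Conflict for E: E → P and E → B X +
  Overlap: { 'n' }
Conflict for E: E → P and E → n
  Overlap: { 'n' }
Conflict for E: E → B X + and E → n
  Overlap: { 'n' }
Conflict for P: P → n , and P → P g
  Overlap: { 'n' }
Conflict for P: P → n , and P → X g E
  Overlap: { 'n' }
Conflict for P: P → P g and P → X g E
  Overlap: { 'n' }
Conflict for B: B → E and B → B +
  Overlap: { 'n' }

Answer: Yes. E → P / E → B X '+' on { 'n' }; E → P / E → n on { 'n' }; E → B X '+' / E → n on { 'n' }; P → n ',' / P → P g on { 'n' }; P → n ',' / P → X g E on { 'n' }; P → P g / P → X g E on { 'n' }; B → E / B → B '+' on { 'n' }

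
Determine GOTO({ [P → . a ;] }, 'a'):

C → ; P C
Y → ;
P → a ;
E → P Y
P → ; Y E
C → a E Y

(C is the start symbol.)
{ [P → a . ;] }

GOTO(I, 'a') = CLOSURE({ [A → αX.β] : [A → α.Xβ] ∈ I, X = 'a' })

Items with dot before 'a', with the dot advanced:
  [P → . a ;] → [P → a . ;]
Closure adds nothing (no advanced item has the dot before a non-terminal).

GOTO = { [P → a . ;] }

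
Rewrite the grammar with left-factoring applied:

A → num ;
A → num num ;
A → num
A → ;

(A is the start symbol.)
Left-factoring transforms A → αβ₁ | αβ₂ into A → αA' and A' → β₁ | β₂
(α is the longest common prefix among the alternatives). Repeat until
no nonterminal has two alternatives with a common prefix.

Round 1: A has alternatives sharing prefix 'num'. Introduce A': A → num A'
  Add: A' → ;
  Add: A' → num ;
  Add: A' → ε

No remaining common prefixes — done.

Resulting grammar:
A → num A'
A' → ;
A' → num ;
A' → ε
A → ;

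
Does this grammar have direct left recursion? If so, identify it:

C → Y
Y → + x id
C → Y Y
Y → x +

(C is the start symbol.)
Direct left recursion occurs when N → N α for some non-terminal N (the right-hand side begins with the left-hand side itself).

C → Y: starts with Y
Y → + x id: starts with '+'
C → Y Y: starts with Y
Y → x +: starts with x

No direct left recursion found.

Answer: No direct left recursion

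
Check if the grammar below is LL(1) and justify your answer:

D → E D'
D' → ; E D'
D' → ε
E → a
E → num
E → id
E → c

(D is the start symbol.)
Relevant sets:
  FOLLOW(D') = { $ }

For D':
  PREDICT(D' → ';' E D') = { ';' }
  PREDICT(D' → ε) = { $ }
For E:
  PREDICT(E → a) = { 'a' }
  PREDICT(E → num) = { 'num' }
  PREDICT(E → id) = { 'id' }
  PREDICT(E → c) = { 'c' }
D has a single production, so nothing to check there.

All predict sets are disjoint. The grammar IS LL(1).

Answer: Yes, the grammar is LL(1).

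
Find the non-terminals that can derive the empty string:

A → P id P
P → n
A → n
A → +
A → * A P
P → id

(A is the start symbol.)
There are no ε-productions, so no non-terminal can derive ε.
No non-terminals are nullable.

Answer: None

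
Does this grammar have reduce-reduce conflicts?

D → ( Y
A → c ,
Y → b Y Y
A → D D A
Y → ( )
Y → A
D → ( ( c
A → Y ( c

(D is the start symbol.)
A reduce-reduce conflict occurs when an LR(0) state has two complete items [A → α .] and [B → β .] — both call for a reduction, and with no lookahead the parser cannot choose between them.

Augment with D' → D and build the canonical LR(0) collection (I0 = CLOSURE({[D' → . D]}), then GOTO on every symbol after a dot until no new states appear). It has 22 states:
  I0: { [D → . ( ( c], [D → . ( Y], [D' → . D] }  — shift
  I1: { [A → . D D A], [A → . Y ( c], [A → . c ,], [D → ( . ( c], [D → ( . Y], [D → . ( ( c], [D → . ( Y], [Y → . ( )], [Y → . A], [Y → . b Y Y] }  — shift
  I2: { [D' → D .] }  — accept
  I3: { [A → . D D A], [A → . Y ( c], [A → . c ,], [D → ( ( . c], [D → ( . ( c], [D → ( . Y], [D → . ( ( c], [D → . ( Y], [Y → ( . )], [Y → . ( )], [Y → . A], [Y → . b Y Y] }  — shift
  I4: { [Y → A .] }  — reduce
  I5: { [A → D . D A], [D → . ( ( c], [D → . ( Y] }  — shift
  I6: { [A → Y . ( c], [D → ( Y .] }  — shift, reduce
  I7: { [A → . D D A], [A → . Y ( c], [A → . c ,], [D → . ( ( c], [D → . ( Y], [Y → . ( )], [Y → . A], [Y → . b Y Y], [Y → b . Y Y] }  — shift
  I8: { [A → c . ,] }  — shift
  I9: { [A → c , .] }  — reduce
  I10: { [A → . D D A], [A → . Y ( c], [A → . c ,], [D → ( . ( c], [D → ( . Y], [D → . ( ( c], [D → . ( Y], [Y → ( . )], [Y → . ( )], [Y → . A], [Y → . b Y Y] }  — shift
  I11: { [A → . D D A], [A → . Y ( c], [A → . c ,], [A → Y . ( c], [D → . ( ( c], [D → . ( Y], [Y → . ( )], [Y → . A], [Y → . b Y Y], [Y → b Y . Y] }  — shift
  I12: { [A → . D D A], [A → . Y ( c], [A → . c ,], [A → Y ( . c], [D → ( . ( c], [D → ( . Y], [D → . ( ( c], [D → . ( Y], [Y → ( . )], [Y → . ( )], [Y → . A], [Y → . b Y Y] }  — shift
  I13: { [A → Y . ( c], [Y → b Y Y .] }  — shift, reduce
  I14: { [A → Y ( . c] }  — shift
  I15: { [A → Y ( c .] }  — reduce
  I16: { [Y → ( ) .] }  — reduce
  I17: { [A → Y ( c .], [A → c . ,] }  — shift, reduce
  I18: { [A → . D D A], [A → . Y ( c], [A → . c ,], [A → D D . A], [D → . ( ( c], [D → . ( Y], [Y → . ( )], [Y → . A], [Y → . b Y Y] }  — shift
  I19: { [A → D D A .], [Y → A .] }  — 2 reduces
  I20: { [A → Y . ( c] }  — shift
  I21: { [A → c . ,], [D → ( ( c .] }  — shift, reduce

I19 contains complete items [A → D D A .], [Y → A .] — reduce-reduce conflict.

Answer: Yes — I19: [A → D D A .] vs [Y → A .]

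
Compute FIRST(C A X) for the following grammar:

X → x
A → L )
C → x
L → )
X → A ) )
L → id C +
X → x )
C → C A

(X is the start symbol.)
FIRST sets of the non-terminals involved (from the grammar, by fixed-point iteration):
  FIRST(C) = { 'x' }

To compute FIRST(C A X), process the symbols left to right:
Symbol C is a non-terminal. Add FIRST(C) \ {ε} = { 'x' }
C is not nullable (ε ∉ FIRST(C)), so stop here.
FIRST(C A X) = { 'x' }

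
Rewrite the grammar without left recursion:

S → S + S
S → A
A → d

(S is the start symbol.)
S → A S'
S' → + S S'
S' → ε
A → d

S is directly left-recursive. The standard transformation for
  A → A α₁ | ... | A α_m | β₁ | ... | β_n
is
  A  → β₁ A' | ... | β_n A'
  A' → α₁ A' | ... | α_m A' | ε

S → A becomes S → A S'
S → S + S becomes S' → + S S'
Add S' → ε

Productions for other non-terminals are unchanged:
  A → d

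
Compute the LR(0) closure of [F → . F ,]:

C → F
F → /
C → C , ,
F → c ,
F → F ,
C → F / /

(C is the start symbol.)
{ [F → . /], [F → . F ,], [F → . c ,] }

Start with: [F → . F ,]
  [F → . F ,] has the dot before F: add [F → . /], [F → . c ,]
No further items can be added.

CLOSURE = { [F → . /], [F → . F ,], [F → . c ,] }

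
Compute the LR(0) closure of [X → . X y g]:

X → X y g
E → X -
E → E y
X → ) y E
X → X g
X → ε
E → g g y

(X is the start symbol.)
{ [X → . ) y E], [X → . X g], [X → . X y g], [X → .] }

Start with: [X → . X y g]
  [X → . X y g] has the dot before X: add [X → . ) y E], [X → . X g], [X → .]
No further items can be added.

CLOSURE = { [X → . ) y E], [X → . X g], [X → . X y g], [X → .] }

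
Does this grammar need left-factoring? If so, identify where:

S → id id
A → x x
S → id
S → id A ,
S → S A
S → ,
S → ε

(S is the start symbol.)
Yes, S has productions with common prefix 'id'

Left-factoring is needed when two productions for the same non-terminal
share a common prefix on the right-hand side.

Productions for S:
  S → id id
  S → id
  S → id A ,
  S → S A
  S → ,
  S → ε

Found common prefix 'id' in productions for S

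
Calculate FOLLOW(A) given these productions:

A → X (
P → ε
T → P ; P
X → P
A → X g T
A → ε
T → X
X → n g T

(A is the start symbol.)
To compute FOLLOW(A), find every occurrence of A on a right-hand side N → α A β: add FIRST(β) \ {ε}, and if β is empty or nullable also add FOLLOW(N). Iterate to a fixed point.

A is the start symbol, so $ ∈ FOLLOW(A).
A does not occur on any right-hand side.

Taking the union: FOLLOW(A) = { $ }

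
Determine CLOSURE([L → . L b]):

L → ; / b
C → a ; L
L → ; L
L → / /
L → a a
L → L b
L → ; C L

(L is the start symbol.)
Start with: [L → . L b]
  [L → . L b] has the dot before L: add [L → . ; / b], [L → . ; L], [L → . / /], [L → . a a], [L → . ; C L]
No further items can be added.

CLOSURE = { [L → . / /], [L → . ; / b], [L → . ; C L], [L → . ; L], [L → . L b], [L → . a a] }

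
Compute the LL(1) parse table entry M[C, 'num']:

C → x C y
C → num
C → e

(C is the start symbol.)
C → num

To find M[C, 'num'], we find productions for C where 'num' is in the predict set (PREDICT(N → α) = (FIRST(α) \ {ε}) ∪ (FOLLOW(N) if α ⇒* ε)).

C → x C y: PREDICT = { 'x' }
C → num: PREDICT = { 'num' }
  'num' is in predict set, so this production goes in M[C, 'num']
C → e: PREDICT = { 'e' }

M[C, 'num'] = C → num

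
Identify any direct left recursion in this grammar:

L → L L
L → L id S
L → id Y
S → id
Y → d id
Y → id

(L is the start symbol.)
Yes, L is left-recursive

Direct left recursion occurs when N → N α for some non-terminal N (the right-hand side begins with the left-hand side itself).

L → L L: LEFT RECURSIVE (starts with L)
L → L id S: LEFT RECURSIVE (starts with L)
L → id Y: starts with id
S → id: starts with id
Y → d id: starts with d
Y → id: starts with id

The grammar has direct left recursion on: L.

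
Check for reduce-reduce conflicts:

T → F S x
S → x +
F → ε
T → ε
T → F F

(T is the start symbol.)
A reduce-reduce conflict occurs when an LR(0) state has two complete items [A → α .] and [B → β .] — both call for a reduction, and with no lookahead the parser cannot choose between them.

Augment with T' → T and build the canonical LR(0) collection (I0 = CLOSURE({[T' → . T]}), then GOTO on every symbol after a dot until no new states appear). It has 8 states:
  I0: { [F → .], [T → . F F], [T → . F S x], [T → .], [T' → . T] }  — 2 reduces
  I1: { [F → .], [S → . x +], [T → F . F], [T → F . S x] }  — shift, reduce
  I2: { [T' → T .] }  — accept
  I3: { [T → F F .] }  — reduce
  I4: { [T → F S . x] }  — shift
  I5: { [S → x . +] }  — shift
  I6: { [S → x + .] }  — reduce
  I7: { [T → F S x .] }  — reduce

I0 contains complete items [F → .], [T → .] — reduce-reduce conflict.

Answer: Yes — I0: [F → .] vs [T → .]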